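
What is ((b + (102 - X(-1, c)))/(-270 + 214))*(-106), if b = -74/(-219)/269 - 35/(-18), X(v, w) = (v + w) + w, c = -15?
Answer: 2528032001/9897048 ≈ 255.43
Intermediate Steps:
X(v, w) = v + 2*w
b = 687739/353466 (b = -74*(-1/219)*(1/269) - 35*(-1/18) = (74/219)*(1/269) + 35/18 = 74/58911 + 35/18 = 687739/353466 ≈ 1.9457)
((b + (102 - X(-1, c)))/(-270 + 214))*(-106) = ((687739/353466 + (102 - (-1 + 2*(-15))))/(-270 + 214))*(-106) = ((687739/353466 + (102 - (-1 - 30)))/(-56))*(-106) = ((687739/353466 + (102 - 1*(-31)))*(-1/56))*(-106) = ((687739/353466 + (102 + 31))*(-1/56))*(-106) = ((687739/353466 + 133)*(-1/56))*(-106) = ((47698717/353466)*(-1/56))*(-106) = -47698717/19794096*(-106) = 2528032001/9897048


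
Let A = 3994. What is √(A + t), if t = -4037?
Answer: I*√43 ≈ 6.5574*I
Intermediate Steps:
√(A + t) = √(3994 - 4037) = √(-43) = I*√43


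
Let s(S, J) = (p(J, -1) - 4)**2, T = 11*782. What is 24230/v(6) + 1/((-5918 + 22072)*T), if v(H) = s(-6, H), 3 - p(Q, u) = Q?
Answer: 3366921034889/6808878692 ≈ 494.49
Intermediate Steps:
T = 8602
p(Q, u) = 3 - Q
s(S, J) = (-1 - J)**2 (s(S, J) = ((3 - J) - 4)**2 = (-1 - J)**2)
v(H) = (1 + H)**2
24230/v(6) + 1/((-5918 + 22072)*T) = 24230/((1 + 6)**2) + 1/((-5918 + 22072)*8602) = 24230/(7**2) + (1/8602)/16154 = 24230/49 + (1/16154)*(1/8602) = 24230*(1/49) + 1/138956708 = 24230/49 + 1/138956708 = 3366921034889/6808878692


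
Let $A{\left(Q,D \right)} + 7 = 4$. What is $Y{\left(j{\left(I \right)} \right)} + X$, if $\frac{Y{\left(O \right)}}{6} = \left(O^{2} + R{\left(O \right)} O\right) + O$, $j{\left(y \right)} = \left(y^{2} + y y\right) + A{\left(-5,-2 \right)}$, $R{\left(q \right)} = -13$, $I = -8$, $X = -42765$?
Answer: $41985$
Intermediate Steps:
$A{\left(Q,D \right)} = -3$ ($A{\left(Q,D \right)} = -7 + 4 = -3$)
$j{\left(y \right)} = -3 + 2 y^{2}$ ($j{\left(y \right)} = \left(y^{2} + y y\right) - 3 = \left(y^{2} + y^{2}\right) - 3 = 2 y^{2} - 3 = -3 + 2 y^{2}$)
$Y{\left(O \right)} = - 72 O + 6 O^{2}$ ($Y{\left(O \right)} = 6 \left(\left(O^{2} - 13 O\right) + O\right) = 6 \left(O^{2} - 12 O\right) = - 72 O + 6 O^{2}$)
$Y{\left(j{\left(I \right)} \right)} + X = 6 \left(-3 + 2 \left(-8\right)^{2}\right) \left(-12 - \left(3 - 2 \left(-8\right)^{2}\right)\right) - 42765 = 6 \left(-3 + 2 \cdot 64\right) \left(-12 + \left(-3 + 2 \cdot 64\right)\right) - 42765 = 6 \left(-3 + 128\right) \left(-12 + \left(-3 + 128\right)\right) - 42765 = 6 \cdot 125 \left(-12 + 125\right) - 42765 = 6 \cdot 125 \cdot 113 - 42765 = 84750 - 42765 = 41985$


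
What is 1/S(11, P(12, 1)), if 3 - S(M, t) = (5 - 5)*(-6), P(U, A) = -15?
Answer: ⅓ ≈ 0.33333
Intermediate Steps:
S(M, t) = 3 (S(M, t) = 3 - (5 - 5)*(-6) = 3 - 0*(-6) = 3 - 1*0 = 3 + 0 = 3)
1/S(11, P(12, 1)) = 1/3 = ⅓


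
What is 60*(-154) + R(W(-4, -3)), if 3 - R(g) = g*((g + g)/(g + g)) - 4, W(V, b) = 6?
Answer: -9239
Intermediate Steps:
R(g) = 7 - g (R(g) = 3 - (g*((g + g)/(g + g)) - 4) = 3 - (g*((2*g)/((2*g))) - 4) = 3 - (g*((2*g)*(1/(2*g))) - 4) = 3 - (g*1 - 4) = 3 - (g - 4) = 3 - (-4 + g) = 3 + (4 - g) = 7 - g)
60*(-154) + R(W(-4, -3)) = 60*(-154) + (7 - 1*6) = -9240 + (7 - 6) = -9240 + 1 = -9239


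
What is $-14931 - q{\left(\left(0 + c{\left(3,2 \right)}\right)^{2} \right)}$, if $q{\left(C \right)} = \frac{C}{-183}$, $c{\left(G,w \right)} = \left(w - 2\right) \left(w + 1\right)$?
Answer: $-14931$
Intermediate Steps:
$c{\left(G,w \right)} = \left(1 + w\right) \left(-2 + w\right)$ ($c{\left(G,w \right)} = \left(-2 + w\right) \left(1 + w\right) = \left(1 + w\right) \left(-2 + w\right)$)
$q{\left(C \right)} = - \frac{C}{183}$ ($q{\left(C \right)} = C \left(- \frac{1}{183}\right) = - \frac{C}{183}$)
$-14931 - q{\left(\left(0 + c{\left(3,2 \right)}\right)^{2} \right)} = -14931 - - \frac{\left(0 - \left(4 - 4\right)\right)^{2}}{183} = -14931 - - \frac{\left(0 - 0\right)^{2}}{183} = -14931 - - \frac{\left(0 + 0\right)^{2}}{183} = -14931 - - \frac{0^{2}}{183} = -14931 - \left(- \frac{1}{183}\right) 0 = -14931 - 0 = -14931 + 0 = -14931$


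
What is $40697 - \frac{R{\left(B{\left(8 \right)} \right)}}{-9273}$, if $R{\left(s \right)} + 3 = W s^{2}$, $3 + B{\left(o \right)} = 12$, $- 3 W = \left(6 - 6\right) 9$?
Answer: $\frac{125794426}{3091} \approx 40697.0$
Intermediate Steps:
$W = 0$ ($W = - \frac{\left(6 - 6\right) 9}{3} = - \frac{0 \cdot 9}{3} = \left(- \frac{1}{3}\right) 0 = 0$)
$B{\left(o \right)} = 9$ ($B{\left(o \right)} = -3 + 12 = 9$)
$R{\left(s \right)} = -3$ ($R{\left(s \right)} = -3 + 0 s^{2} = -3 + 0 = -3$)
$40697 - \frac{R{\left(B{\left(8 \right)} \right)}}{-9273} = 40697 - - \frac{3}{-9273} = 40697 - \left(-3\right) \left(- \frac{1}{9273}\right) = 40697 - \frac{1}{3091} = \frac{125794426}{3091}$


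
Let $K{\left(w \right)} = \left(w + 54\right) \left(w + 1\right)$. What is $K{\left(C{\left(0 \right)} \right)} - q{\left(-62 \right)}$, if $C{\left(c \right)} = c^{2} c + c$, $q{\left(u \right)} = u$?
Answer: $116$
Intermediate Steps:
$C{\left(c \right)} = c + c^{3}$ ($C{\left(c \right)} = c^{3} + c = c + c^{3}$)
$K{\left(w \right)} = \left(1 + w\right) \left(54 + w\right)$ ($K{\left(w \right)} = \left(54 + w\right) \left(1 + w\right) = \left(1 + w\right) \left(54 + w\right)$)
$K{\left(C{\left(0 \right)} \right)} - q{\left(-62 \right)} = \left(54 + \left(0 + 0^{3}\right)^{2} + 55 \left(0 + 0^{3}\right)\right) - -62 = \left(54 + \left(0 + 0\right)^{2} + 55 \left(0 + 0\right)\right) + 62 = \left(54 + 0^{2} + 55 \cdot 0\right) + 62 = \left(54 + 0 + 0\right) + 62 = 54 + 62 = 116$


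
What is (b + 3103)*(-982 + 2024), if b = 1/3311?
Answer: 10705543428/3311 ≈ 3.2333e+6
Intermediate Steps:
b = 1/3311 ≈ 0.00030202
(b + 3103)*(-982 + 2024) = (1/3311 + 3103)*(-982 + 2024) = (10274034/3311)*1042 = 10705543428/3311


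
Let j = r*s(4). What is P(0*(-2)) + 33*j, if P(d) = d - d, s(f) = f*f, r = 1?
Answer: 528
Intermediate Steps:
s(f) = f**2
P(d) = 0
j = 16 (j = 1*4**2 = 1*16 = 16)
P(0*(-2)) + 33*j = 0 + 33*16 = 0 + 528 = 528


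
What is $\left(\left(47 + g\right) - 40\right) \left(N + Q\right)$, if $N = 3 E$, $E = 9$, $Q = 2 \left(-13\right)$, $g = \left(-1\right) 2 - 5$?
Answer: $0$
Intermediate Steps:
$g = -7$ ($g = -2 - 5 = -7$)
$Q = -26$
$N = 27$ ($N = 3 \cdot 9 = 27$)
$\left(\left(47 + g\right) - 40\right) \left(N + Q\right) = \left(\left(47 - 7\right) - 40\right) \left(27 - 26\right) = \left(40 - 40\right) 1 = 0 \cdot 1 = 0$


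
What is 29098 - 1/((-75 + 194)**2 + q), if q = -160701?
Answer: 4264020921/146540 ≈ 29098.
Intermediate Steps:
29098 - 1/((-75 + 194)**2 + q) = 29098 - 1/((-75 + 194)**2 - 160701) = 29098 - 1/(119**2 - 160701) = 29098 - 1/(14161 - 160701) = 29098 - 1/(-146540) = 29098 - 1*(-1/146540) = 29098 + 1/146540 = 4264020921/146540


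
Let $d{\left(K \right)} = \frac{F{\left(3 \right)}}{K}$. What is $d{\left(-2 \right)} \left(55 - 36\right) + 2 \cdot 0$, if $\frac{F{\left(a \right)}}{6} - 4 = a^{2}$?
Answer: $-741$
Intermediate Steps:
$F{\left(a \right)} = 24 + 6 a^{2}$
$d{\left(K \right)} = \frac{78}{K}$ ($d{\left(K \right)} = \frac{24 + 6 \cdot 3^{2}}{K} = \frac{24 + 6 \cdot 9}{K} = \frac{24 + 54}{K} = \frac{78}{K}$)
$d{\left(-2 \right)} \left(55 - 36\right) + 2 \cdot 0 = \frac{78}{-2} \left(55 - 36\right) + 2 \cdot 0 = 78 \left(- \frac{1}{2}\right) 19 + 0 = \left(-39\right) 19 + 0 = -741 + 0 = -741$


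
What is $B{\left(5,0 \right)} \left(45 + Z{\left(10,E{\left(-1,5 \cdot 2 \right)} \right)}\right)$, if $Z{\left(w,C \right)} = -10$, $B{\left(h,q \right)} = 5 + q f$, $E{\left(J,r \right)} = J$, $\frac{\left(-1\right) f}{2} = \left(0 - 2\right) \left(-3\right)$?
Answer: $175$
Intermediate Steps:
$f = -12$ ($f = - 2 \left(0 - 2\right) \left(-3\right) = - 2 \left(\left(-2\right) \left(-3\right)\right) = \left(-2\right) 6 = -12$)
$B{\left(h,q \right)} = 5 - 12 q$ ($B{\left(h,q \right)} = 5 + q \left(-12\right) = 5 - 12 q$)
$B{\left(5,0 \right)} \left(45 + Z{\left(10,E{\left(-1,5 \cdot 2 \right)} \right)}\right) = \left(5 - 0\right) \left(45 - 10\right) = \left(5 + 0\right) 35 = 5 \cdot 35 = 175$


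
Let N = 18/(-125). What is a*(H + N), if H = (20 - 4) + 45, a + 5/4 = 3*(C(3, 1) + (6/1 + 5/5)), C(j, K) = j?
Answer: 174961/100 ≈ 1749.6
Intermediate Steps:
a = 115/4 (a = -5/4 + 3*(3 + (6/1 + 5/5)) = -5/4 + 3*(3 + (6*1 + 5*(⅕))) = -5/4 + 3*(3 + (6 + 1)) = -5/4 + 3*(3 + 7) = -5/4 + 3*10 = -5/4 + 30 = 115/4 ≈ 28.750)
N = -18/125 (N = 18*(-1/125) = -18/125 ≈ -0.14400)
H = 61 (H = 16 + 45 = 61)
a*(H + N) = 115*(61 - 18/125)/4 = (115/4)*(7607/125) = 174961/100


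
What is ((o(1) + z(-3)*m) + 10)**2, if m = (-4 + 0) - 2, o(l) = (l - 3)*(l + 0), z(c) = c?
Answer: 676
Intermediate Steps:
o(l) = l*(-3 + l) (o(l) = (-3 + l)*l = l*(-3 + l))
m = -6 (m = -4 - 2 = -6)
((o(1) + z(-3)*m) + 10)**2 = ((1*(-3 + 1) - 3*(-6)) + 10)**2 = ((1*(-2) + 18) + 10)**2 = ((-2 + 18) + 10)**2 = (16 + 10)**2 = 26**2 = 676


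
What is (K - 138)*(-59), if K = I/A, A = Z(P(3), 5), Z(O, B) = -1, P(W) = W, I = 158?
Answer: 17464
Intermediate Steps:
A = -1
K = -158 (K = 158/(-1) = 158*(-1) = -158)
(K - 138)*(-59) = (-158 - 138)*(-59) = -296*(-59) = 17464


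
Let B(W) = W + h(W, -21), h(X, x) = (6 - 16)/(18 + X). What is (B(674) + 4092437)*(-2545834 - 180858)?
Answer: -1930792965437746/173 ≈ -1.1161e+13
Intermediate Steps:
h(X, x) = -10/(18 + X)
B(W) = W - 10/(18 + W)
(B(674) + 4092437)*(-2545834 - 180858) = ((-10 + 674*(18 + 674))/(18 + 674) + 4092437)*(-2545834 - 180858) = ((-10 + 674*692)/692 + 4092437)*(-2726692) = ((-10 + 466408)/692 + 4092437)*(-2726692) = ((1/692)*466398 + 4092437)*(-2726692) = (233199/346 + 4092437)*(-2726692) = (1416216401/346)*(-2726692) = -1930792965437746/173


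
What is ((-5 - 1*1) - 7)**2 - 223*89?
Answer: -19678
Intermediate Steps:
((-5 - 1*1) - 7)**2 - 223*89 = ((-5 - 1) - 7)**2 - 19847 = (-6 - 7)**2 - 19847 = (-13)**2 - 19847 = 169 - 19847 = -19678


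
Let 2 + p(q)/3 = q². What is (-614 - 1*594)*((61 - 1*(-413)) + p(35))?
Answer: -5004744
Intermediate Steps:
p(q) = -6 + 3*q²
(-614 - 1*594)*((61 - 1*(-413)) + p(35)) = (-614 - 1*594)*((61 - 1*(-413)) + (-6 + 3*35²)) = (-614 - 594)*((61 + 413) + (-6 + 3*1225)) = -1208*(474 + (-6 + 3675)) = -1208*(474 + 3669) = -1208*4143 = -5004744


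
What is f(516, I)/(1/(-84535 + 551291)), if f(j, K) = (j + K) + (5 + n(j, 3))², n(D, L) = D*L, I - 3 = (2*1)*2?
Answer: 1125970434992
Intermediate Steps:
I = 7 (I = 3 + (2*1)*2 = 3 + 2*2 = 3 + 4 = 7)
f(j, K) = K + j + (5 + 3*j)² (f(j, K) = (j + K) + (5 + j*3)² = (K + j) + (5 + 3*j)² = K + j + (5 + 3*j)²)
f(516, I)/(1/(-84535 + 551291)) = (7 + 516 + (5 + 3*516)²)/(1/(-84535 + 551291)) = (7 + 516 + (5 + 1548)²)/(1/466756) = (7 + 516 + 1553²)/(1/466756) = (7 + 516 + 2411809)*466756 = 2412332*466756 = 1125970434992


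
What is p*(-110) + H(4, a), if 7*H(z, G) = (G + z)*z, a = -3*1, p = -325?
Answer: 250254/7 ≈ 35751.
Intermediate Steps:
a = -3
H(z, G) = z*(G + z)/7 (H(z, G) = ((G + z)*z)/7 = (z*(G + z))/7 = z*(G + z)/7)
p*(-110) + H(4, a) = -325*(-110) + (⅐)*4*(-3 + 4) = 35750 + (⅐)*4*1 = 35750 + 4/7 = 250254/7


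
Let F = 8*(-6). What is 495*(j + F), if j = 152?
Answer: 51480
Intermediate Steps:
F = -48
495*(j + F) = 495*(152 - 48) = 495*104 = 51480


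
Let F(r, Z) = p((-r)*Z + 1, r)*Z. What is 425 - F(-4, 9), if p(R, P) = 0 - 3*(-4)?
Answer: 317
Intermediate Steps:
p(R, P) = 12 (p(R, P) = 0 + 12 = 12)
F(r, Z) = 12*Z
425 - F(-4, 9) = 425 - 12*9 = 425 - 1*108 = 425 - 108 = 317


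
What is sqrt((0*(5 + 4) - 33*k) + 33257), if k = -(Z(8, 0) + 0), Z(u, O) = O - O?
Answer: sqrt(33257) ≈ 182.36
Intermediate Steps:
Z(u, O) = 0
k = 0 (k = -(0 + 0) = -1*0 = 0)
sqrt((0*(5 + 4) - 33*k) + 33257) = sqrt((0*(5 + 4) - 33*0) + 33257) = sqrt((0*9 + 0) + 33257) = sqrt((0 + 0) + 33257) = sqrt(0 + 33257) = sqrt(33257)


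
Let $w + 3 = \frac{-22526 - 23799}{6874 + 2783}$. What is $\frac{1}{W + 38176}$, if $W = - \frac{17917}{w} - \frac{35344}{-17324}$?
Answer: $\frac{326106976}{13199494206471} \approx 2.4706 \cdot 10^{-5}$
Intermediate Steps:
$w = - \frac{75296}{9657}$ ($w = -3 + \frac{-22526 - 23799}{6874 + 2783} = -3 - \frac{46325}{9657} = - \frac{75296}{9657} \approx -7.797$)
$W = \frac{750034290695}{326106976}$ ($W = - \frac{17917}{- \frac{75296}{9657}} - \frac{35344}{-17324} = \left(-17917\right) \left(- \frac{9657}{75296}\right) - - \frac{8836}{4331} = \frac{173024469}{75296} + \frac{8836}{4331} = \frac{750034290695}{326106976} \approx 2300.0$)
$\frac{1}{W + 38176} = \frac{1}{\frac{750034290695}{326106976} + 38176} = \frac{1}{\frac{13199494206471}{326106976}} = \frac{326106976}{13199494206471}$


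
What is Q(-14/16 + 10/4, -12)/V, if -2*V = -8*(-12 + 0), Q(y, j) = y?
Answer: -13/384 ≈ -0.033854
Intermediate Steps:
V = -48 (V = -(-4)*(-12 + 0) = -(-4)*(-12) = -1/2*96 = -48)
Q(-14/16 + 10/4, -12)/V = (-14/16 + 10/4)/(-48) = (-14*1/16 + 10*(1/4))*(-1/48) = (-7/8 + 5/2)*(-1/48) = (13/8)*(-1/48) = -13/384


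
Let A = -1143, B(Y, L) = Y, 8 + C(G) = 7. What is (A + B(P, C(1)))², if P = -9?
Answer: 1327104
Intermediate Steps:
C(G) = -1 (C(G) = -8 + 7 = -1)
(A + B(P, C(1)))² = (-1143 - 9)² = (-1152)² = 1327104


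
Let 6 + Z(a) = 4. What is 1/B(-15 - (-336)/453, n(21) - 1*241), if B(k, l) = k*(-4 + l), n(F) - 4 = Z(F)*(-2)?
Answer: 151/510261 ≈ 0.00029593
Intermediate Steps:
Z(a) = -2 (Z(a) = -6 + 4 = -2)
n(F) = 8 (n(F) = 4 - 2*(-2) = 4 + 4 = 8)
1/B(-15 - (-336)/453, n(21) - 1*241) = 1/((-15 - (-336)/453)*(-4 + (8 - 1*241))) = 1/((-15 - (-336)/453)*(-4 + (8 - 241))) = 1/((-15 - 1*(-112/151))*(-4 - 233)) = 1/((-15 + 112/151)*(-237)) = 1/(-2153/151*(-237)) = 1/(510261/151) = 151/510261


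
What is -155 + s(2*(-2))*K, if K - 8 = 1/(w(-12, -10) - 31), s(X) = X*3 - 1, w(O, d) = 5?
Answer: -517/2 ≈ -258.50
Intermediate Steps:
s(X) = -1 + 3*X (s(X) = 3*X - 1 = -1 + 3*X)
K = 207/26 (K = 8 + 1/(5 - 31) = 8 + 1/(-26) = 8 - 1/26 = 207/26 ≈ 7.9615)
-155 + s(2*(-2))*K = -155 + (-1 + 3*(2*(-2)))*(207/26) = -155 + (-1 + 3*(-4))*(207/26) = -155 + (-1 - 12)*(207/26) = -155 - 13*207/26 = -155 - 207/2 = -517/2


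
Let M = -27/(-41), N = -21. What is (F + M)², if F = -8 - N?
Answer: 313600/1681 ≈ 186.56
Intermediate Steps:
F = 13 (F = -8 - 1*(-21) = -8 + 21 = 13)
M = 27/41 (M = -27*(-1/41) = 27/41 ≈ 0.65854)
(F + M)² = (13 + 27/41)² = (560/41)² = 313600/1681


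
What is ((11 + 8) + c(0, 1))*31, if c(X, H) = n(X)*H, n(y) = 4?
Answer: 713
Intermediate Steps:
c(X, H) = 4*H
((11 + 8) + c(0, 1))*31 = ((11 + 8) + 4*1)*31 = (19 + 4)*31 = 23*31 = 713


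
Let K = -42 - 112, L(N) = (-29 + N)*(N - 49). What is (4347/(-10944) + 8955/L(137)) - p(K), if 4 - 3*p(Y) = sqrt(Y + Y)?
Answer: -31633/40128 + 2*I*sqrt(77)/3 ≈ -0.7883 + 5.85*I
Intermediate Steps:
L(N) = (-49 + N)*(-29 + N) (L(N) = (-29 + N)*(-49 + N) = (-49 + N)*(-29 + N))
K = -154
p(Y) = 4/3 - sqrt(2)*sqrt(Y)/3 (p(Y) = 4/3 - sqrt(Y + Y)/3 = 4/3 - sqrt(2)*sqrt(Y)/3)
(4347/(-10944) + 8955/L(137)) - p(K) = (4347/(-10944) + 8955/(1421 + 137**2 - 78*137)) - (4/3 - sqrt(2)*sqrt(-154)/3) = (4347*(-1/10944) + 8955/(1421 + 18769 - 10686)) - (4/3 - sqrt(2)*I*sqrt(154)/3) = (-483/1216 + 8955/9504) - (4/3 - 2*I*sqrt(77)/3) = (-483/1216 + 8955*(1/9504)) + (-4/3 + 2*I*sqrt(77)/3) = (-483/1216 + 995/1056) + (-4/3 + 2*I*sqrt(77)/3) = 21871/40128 + (-4/3 + 2*I*sqrt(77)/3) = -31633/40128 + 2*I*sqrt(77)/3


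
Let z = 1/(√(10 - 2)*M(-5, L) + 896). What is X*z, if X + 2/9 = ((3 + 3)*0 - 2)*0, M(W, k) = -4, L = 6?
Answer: -14/56439 - √2/451512 ≈ -0.00025119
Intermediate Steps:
X = -2/9 (X = -2/9 + ((3 + 3)*0 - 2)*0 = -2/9 + (6*0 - 2)*0 = -2/9 + (0 - 2)*0 = -2/9 - 2*0 = -2/9 + 0 = -2/9 ≈ -0.22222)
z = 1/(896 - 8*√2) (z = 1/(√(10 - 2)*(-4) + 896) = 1/(√8*(-4) + 896) = 1/((2*√2)*(-4) + 896) = 1/(-8*√2 + 896) = 1/(896 - 8*√2) ≈ 0.0011303)
X*z = -2*(7/6271 + √2/100336)/9 = -14/56439 - √2/451512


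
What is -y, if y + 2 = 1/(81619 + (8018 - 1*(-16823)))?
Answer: 212919/106460 ≈ 2.0000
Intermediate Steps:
y = -212919/106460 (y = -2 + 1/(81619 + (8018 - 1*(-16823))) = -2 + 1/(81619 + (8018 + 16823)) = -2 + 1/(81619 + 24841) = -2 + 1/106460 = -212919/106460 ≈ -2.0000)
-y = -1*(-212919/106460) = 212919/106460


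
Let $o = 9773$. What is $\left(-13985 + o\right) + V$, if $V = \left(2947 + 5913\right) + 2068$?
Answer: $6716$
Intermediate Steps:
$V = 10928$ ($V = 8860 + 2068 = 10928$)
$\left(-13985 + o\right) + V = \left(-13985 + 9773\right) + 10928 = -4212 + 10928 = 6716$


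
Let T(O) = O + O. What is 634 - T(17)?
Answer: 600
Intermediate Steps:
T(O) = 2*O
634 - T(17) = 634 - 2*17 = 634 - 1*34 = 634 - 34 = 600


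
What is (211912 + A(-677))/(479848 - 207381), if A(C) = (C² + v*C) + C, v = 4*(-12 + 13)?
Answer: 666856/272467 ≈ 2.4475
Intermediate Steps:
v = 4 (v = 4*1 = 4)
A(C) = C² + 5*C (A(C) = (C² + 4*C) + C = C² + 5*C)
(211912 + A(-677))/(479848 - 207381) = (211912 - 677*(5 - 677))/(479848 - 207381) = (211912 - 677*(-672))/272467 = (211912 + 454944)*(1/272467) = 666856*(1/272467) = 666856/272467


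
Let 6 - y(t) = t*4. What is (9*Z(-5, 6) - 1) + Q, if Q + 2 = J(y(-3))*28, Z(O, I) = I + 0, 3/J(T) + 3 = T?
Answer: 283/5 ≈ 56.600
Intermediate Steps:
y(t) = 6 - 4*t (y(t) = 6 - t*4 = 6 - 4*t)
J(T) = 3/(-3 + T)
Z(O, I) = I
Q = 18/5 (Q = -2 + (3/(-3 + (6 - 4*(-3))))*28 = -2 + (3/(-3 + (6 + 12)))*28 = -2 + (3/(-3 + 18))*28 = -2 + (3/15)*28 = -2 + (3*(1/15))*28 = -2 + (⅕)*28 = -2 + 28/5 = 18/5 ≈ 3.6000)
(9*Z(-5, 6) - 1) + Q = (9*6 - 1) + 18/5 = (54 - 1) + 18/5 = 53 + 18/5 = 283/5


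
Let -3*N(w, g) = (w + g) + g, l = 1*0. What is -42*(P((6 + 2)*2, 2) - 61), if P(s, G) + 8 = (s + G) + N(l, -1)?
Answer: 2114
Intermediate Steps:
l = 0
N(w, g) = -2*g/3 - w/3 (N(w, g) = -((w + g) + g)/3 = -((g + w) + g)/3 = -(w + 2*g)/3 = -2*g/3 - w/3)
P(s, G) = -22/3 + G + s (P(s, G) = -8 + ((s + G) + (-2/3*(-1) - 1/3*0)) = -8 + ((G + s) + (2/3 + 0)) = -8 + ((G + s) + 2/3) = -8 + (2/3 + G + s) = -22/3 + G + s)
-42*(P((6 + 2)*2, 2) - 61) = -42*((-22/3 + 2 + (6 + 2)*2) - 61) = -42*((-22/3 + 2 + 8*2) - 61) = -42*((-22/3 + 2 + 16) - 61) = -42*(32/3 - 61) = -42*(-151/3) = 2114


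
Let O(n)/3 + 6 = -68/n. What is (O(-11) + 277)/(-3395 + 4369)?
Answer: 3053/10714 ≈ 0.28495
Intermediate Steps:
O(n) = -18 - 204/n (O(n) = -18 + 3*(-68/n) = -18 - 204/n)
(O(-11) + 277)/(-3395 + 4369) = ((-18 - 204/(-11)) + 277)/(-3395 + 4369) = ((-18 - 204*(-1/11)) + 277)/974 = ((-18 + 204/11) + 277)*(1/974) = (6/11 + 277)*(1/974) = (3053/11)*(1/974) = 3053/10714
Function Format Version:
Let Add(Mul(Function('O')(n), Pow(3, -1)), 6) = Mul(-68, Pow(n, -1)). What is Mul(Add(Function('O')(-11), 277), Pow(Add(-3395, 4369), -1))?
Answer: Rational(3053, 10714) ≈ 0.28495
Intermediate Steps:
Function('O')(n) = Add(-18, Mul(-204, Pow(n, -1))) (Function('O')(n) = Add(-18, Mul(3, Mul(-68, Pow(n, -1)))) = Add(-18, Mul(-204, Pow(n, -1))))
Mul(Add(Function('O')(-11), 277), Pow(Add(-3395, 4369), -1)) = Mul(Add(Add(-18, Mul(-204, Pow(-11, -1))), 277), Pow(Add(-3395, 4369), -1)) = Mul(Add(Add(-18, Mul(-204, Rational(-1, 11))), 277), Pow(974, -1)) = Mul(Add(Add(-18, Rational(204, 11)), 277), Rational(1, 974)) = Mul(Add(Rational(6, 11), 277), Rational(1, 974)) = Mul(Rational(3053, 11), Rational(1, 974)) = Rational(3053, 10714)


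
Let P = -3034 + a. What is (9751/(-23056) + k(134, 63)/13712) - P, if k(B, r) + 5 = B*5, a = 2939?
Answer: 934852949/9879496 ≈ 94.626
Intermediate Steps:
k(B, r) = -5 + 5*B (k(B, r) = -5 + B*5 = -5 + 5*B)
P = -95 (P = -3034 + 2939 = -95)
(9751/(-23056) + k(134, 63)/13712) - P = (9751/(-23056) + (-5 + 5*134)/13712) - 1*(-95) = (9751*(-1/23056) + (-5 + 670)*(1/13712)) + 95 = (-9751/23056 + 665*(1/13712)) + 95 = (-9751/23056 + 665/13712) + 95 = -3699171/9879496 + 95 = 934852949/9879496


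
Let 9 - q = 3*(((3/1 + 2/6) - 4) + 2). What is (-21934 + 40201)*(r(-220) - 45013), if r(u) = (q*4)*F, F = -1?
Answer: -822617811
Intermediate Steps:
q = 5 (q = 9 - 3*(((3/1 + 2/6) - 4) + 2) = 9 - 3*(((3*1 + 2*(⅙)) - 4) + 2) = 9 - 3*(((3 + ⅓) - 4) + 2) = 9 - 3*((10/3 - 4) + 2) = 9 - 3*(-⅔ + 2) = 9 - 3*4/3 = 9 - 1*4 = 9 - 4 = 5)
r(u) = -20 (r(u) = (5*4)*(-1) = 20*(-1) = -20)
(-21934 + 40201)*(r(-220) - 45013) = (-21934 + 40201)*(-20 - 45013) = 18267*(-45033) = -822617811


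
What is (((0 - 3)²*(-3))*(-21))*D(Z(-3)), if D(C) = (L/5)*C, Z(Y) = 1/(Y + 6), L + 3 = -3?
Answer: -1134/5 ≈ -226.80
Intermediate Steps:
L = -6 (L = -3 - 3 = -6)
Z(Y) = 1/(6 + Y)
D(C) = -6*C/5 (D(C) = (-6/5)*C = (-6*⅕)*C = -6*C/5)
(((0 - 3)²*(-3))*(-21))*D(Z(-3)) = (((0 - 3)²*(-3))*(-21))*(-6/(5*(6 - 3))) = (((-3)²*(-3))*(-21))*(-6/5/3) = ((9*(-3))*(-21))*(-6/5*⅓) = -27*(-21)*(-⅖) = 567*(-⅖) = -1134/5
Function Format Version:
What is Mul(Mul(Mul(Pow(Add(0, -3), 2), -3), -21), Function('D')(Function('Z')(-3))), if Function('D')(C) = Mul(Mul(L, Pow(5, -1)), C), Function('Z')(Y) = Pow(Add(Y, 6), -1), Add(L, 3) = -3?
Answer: Rational(-1134, 5) ≈ -226.80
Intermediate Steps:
L = -6 (L = Add(-3, -3) = -6)
Function('Z')(Y) = Pow(Add(6, Y), -1)
Function('D')(C) = Mul(Rational(-6, 5), C) (Function('D')(C) = Mul(Mul(-6, Pow(5, -1)), C) = Mul(Mul(-6, Rational(1, 5)), C) = Mul(Rational(-6, 5), C))
Mul(Mul(Mul(Pow(Add(0, -3), 2), -3), -21), Function('D')(Function('Z')(-3))) = Mul(Mul(Mul(Pow(Add(0, -3), 2), -3), -21), Mul(Rational(-6, 5), Pow(Add(6, -3), -1))) = Mul(Mul(Mul(Pow(-3, 2), -3), -21), Mul(Rational(-6, 5), Pow(3, -1))) = Mul(Mul(Mul(9, -3), -21), Mul(Rational(-6, 5), Rational(1, 3))) = Mul(Mul(-27, -21), Rational(-2, 5)) = Mul(567, Rational(-2, 5)) = Rational(-1134, 5)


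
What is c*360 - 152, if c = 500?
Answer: 179848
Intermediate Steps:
c*360 - 152 = 500*360 - 152 = 180000 - 152 = 179848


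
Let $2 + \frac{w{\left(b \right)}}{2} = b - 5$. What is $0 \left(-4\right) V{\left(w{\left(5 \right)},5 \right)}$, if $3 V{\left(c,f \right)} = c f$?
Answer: $0$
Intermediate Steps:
$w{\left(b \right)} = -14 + 2 b$ ($w{\left(b \right)} = -4 + 2 \left(b - 5\right) = -4 + 2 \left(-5 + b\right) = -4 + \left(-10 + 2 b\right) = -14 + 2 b$)
$V{\left(c,f \right)} = \frac{c f}{3}$
$0 \left(-4\right) V{\left(w{\left(5 \right)},5 \right)} = 0 \left(-4\right) \frac{1}{3} \left(-14 + 2 \cdot 5\right) 5 = 0 \cdot \frac{1}{3} \left(-14 + 10\right) 5 = 0 \cdot \frac{1}{3} \left(-4\right) 5 = 0 \left(- \frac{20}{3}\right) = 0$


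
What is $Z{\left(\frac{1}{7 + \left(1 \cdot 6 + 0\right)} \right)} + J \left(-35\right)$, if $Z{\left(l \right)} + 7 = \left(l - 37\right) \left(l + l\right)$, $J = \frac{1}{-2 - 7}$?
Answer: $- \frac{13372}{1521} \approx -8.7916$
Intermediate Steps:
$J = - \frac{1}{9}$ ($J = \frac{1}{-9} = - \frac{1}{9} \approx -0.11111$)
$Z{\left(l \right)} = -7 + 2 l \left(-37 + l\right)$ ($Z{\left(l \right)} = -7 + \left(l - 37\right) \left(l + l\right) = -7 + \left(-37 + l\right) 2 l = -7 + 2 l \left(-37 + l\right)$)
$Z{\left(\frac{1}{7 + \left(1 \cdot 6 + 0\right)} \right)} + J \left(-35\right) = \left(-7 - \frac{74}{7 + \left(1 \cdot 6 + 0\right)} + 2 \left(\frac{1}{7 + \left(1 \cdot 6 + 0\right)}\right)^{2}\right) - - \frac{35}{9} = \left(-7 - \frac{74}{7 + \left(6 + 0\right)} + 2 \left(\frac{1}{7 + \left(6 + 0\right)}\right)^{2}\right) + \frac{35}{9} = \left(-7 - \frac{74}{7 + 6} + 2 \left(\frac{1}{7 + 6}\right)^{2}\right) + \frac{35}{9} = \left(-7 - \frac{74}{13} + 2 \left(\frac{1}{13}\right)^{2}\right) + \frac{35}{9} = \left(-7 - \frac{74}{13} + \frac{2}{169}\right) + \frac{35}{9} = - \frac{2143}{169} + \frac{35}{9} = - \frac{13372}{1521}$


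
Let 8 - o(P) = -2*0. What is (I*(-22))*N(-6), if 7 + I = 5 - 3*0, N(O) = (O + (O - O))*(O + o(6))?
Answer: -528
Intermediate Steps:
o(P) = 8 (o(P) = 8 - (-2)*0 = 8 - 1*0 = 8 + 0 = 8)
N(O) = O*(8 + O) (N(O) = (O + (O - O))*(O + 8) = (O + 0)*(8 + O) = O*(8 + O))
I = -2 (I = -7 + (5 - 3*0) = -7 + (5 + 0) = -7 + 5 = -2)
(I*(-22))*N(-6) = (-2*(-22))*(-6*(8 - 6)) = 44*(-6*2) = 44*(-12) = -528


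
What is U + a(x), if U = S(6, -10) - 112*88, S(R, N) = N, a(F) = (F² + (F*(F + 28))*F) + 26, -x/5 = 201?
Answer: -985794240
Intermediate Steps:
x = -1005 (x = -5*201 = -1005)
a(F) = 26 + F² + F²*(28 + F) (a(F) = (F² + (F*(28 + F))*F) + 26 = (F² + F²*(28 + F)) + 26 = 26 + F² + F²*(28 + F))
U = -9866 (U = -10 - 112*88 = -10 - 9856 = -9866)
U + a(x) = -9866 + (26 + (-1005)³ + 29*(-1005)²) = -9866 + (26 - 1015075125 + 29*1010025) = -9866 + (26 - 1015075125 + 29290725) = -9866 - 985784374 = -985794240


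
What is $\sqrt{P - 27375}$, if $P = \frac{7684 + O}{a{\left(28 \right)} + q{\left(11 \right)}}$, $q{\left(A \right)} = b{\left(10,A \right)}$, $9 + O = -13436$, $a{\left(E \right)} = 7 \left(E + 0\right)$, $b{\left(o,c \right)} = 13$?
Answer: $\frac{4 i \sqrt{74810714}}{209} \approx 165.54 i$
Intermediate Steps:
$a{\left(E \right)} = 7 E$
$O = -13445$ ($O = -9 - 13436 = -13445$)
$q{\left(A \right)} = 13$
$P = - \frac{5761}{209}$ ($P = \frac{7684 - 13445}{7 \cdot 28 + 13} = - \frac{5761}{196 + 13} = - \frac{5761}{209} \approx -27.565$)
$\sqrt{P - 27375} = \sqrt{- \frac{5761}{209} - 27375} = \sqrt{- \frac{5727136}{209}} = \frac{4 i \sqrt{74810714}}{209}$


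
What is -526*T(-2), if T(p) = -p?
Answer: -1052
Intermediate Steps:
-526*T(-2) = -(-526)*(-2) = -526*2 = -1052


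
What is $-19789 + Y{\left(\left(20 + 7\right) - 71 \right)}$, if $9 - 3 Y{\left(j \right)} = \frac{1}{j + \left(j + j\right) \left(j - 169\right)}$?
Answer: $- \frac{1109994601}{56100} \approx -19786.0$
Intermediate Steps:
$Y{\left(j \right)} = 3 - \frac{1}{3 \left(j + 2 j \left(-169 + j\right)\right)}$ ($Y{\left(j \right)} = 3 - \frac{1}{3 \left(j + \left(j + j\right) \left(j - 169\right)\right)} = 3 - \frac{1}{3 \left(j + 2 j \left(-169 + j\right)\right)}$)
$-19789 + Y{\left(\left(20 + 7\right) - 71 \right)} = -19789 + \frac{-1 - 3033 \left(\left(20 + 7\right) - 71\right) + 18 \left(\left(20 + 7\right) - 71\right)^{2}}{3 \left(\left(20 + 7\right) - 71\right) \left(-337 + 2 \left(\left(20 + 7\right) - 71\right)\right)} = -19789 + \frac{-1 - 3033 \left(27 - 71\right) + 18 \left(27 - 71\right)^{2}}{3 \left(27 - 71\right) \left(-337 + 2 \left(27 - 71\right)\right)} = -19789 + \frac{-1 - -133452 + 18 \left(-44\right)^{2}}{3 \left(-44\right) \left(-337 + 2 \left(-44\right)\right)} = -19789 + \frac{1}{3} \left(- \frac{1}{44}\right) \frac{1}{-337 - 88} \left(-1 + 133452 + 18 \cdot 1936\right) = -19789 + \frac{1}{3} \left(- \frac{1}{44}\right) \frac{1}{-425} \left(-1 + 133452 + 34848\right) = -19789 + \frac{1}{3} \left(- \frac{1}{44}\right) \left(- \frac{1}{425}\right) 168299 = -19789 + \frac{168299}{56100} = - \frac{1109994601}{56100}$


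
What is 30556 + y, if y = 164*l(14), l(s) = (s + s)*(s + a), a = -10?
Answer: 48924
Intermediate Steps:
l(s) = 2*s*(-10 + s) (l(s) = (s + s)*(s - 10) = (2*s)*(-10 + s) = 2*s*(-10 + s))
y = 18368 (y = 164*(2*14*(-10 + 14)) = 164*(2*14*4) = 164*112 = 18368)
30556 + y = 30556 + 18368 = 48924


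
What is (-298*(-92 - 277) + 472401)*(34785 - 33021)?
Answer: 1027288332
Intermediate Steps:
(-298*(-92 - 277) + 472401)*(34785 - 33021) = (-298*(-369) + 472401)*1764 = (109962 + 472401)*1764 = 582363*1764 = 1027288332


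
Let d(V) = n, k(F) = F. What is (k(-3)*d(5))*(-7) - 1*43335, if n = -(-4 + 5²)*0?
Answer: -43335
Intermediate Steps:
n = 0 (n = -(-4 + 25)*0 = -21*0 = -1*0 = 0)
d(V) = 0
(k(-3)*d(5))*(-7) - 1*43335 = -3*0*(-7) - 1*43335 = 0*(-7) - 43335 = 0 - 43335 = -43335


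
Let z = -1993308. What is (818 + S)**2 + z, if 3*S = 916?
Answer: -6582872/9 ≈ -7.3143e+5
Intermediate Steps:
S = 916/3 (S = (1/3)*916 = 916/3 ≈ 305.33)
(818 + S)**2 + z = (818 + 916/3)**2 - 1993308 = (3370/3)**2 - 1993308 = 11356900/9 - 1993308 = -6582872/9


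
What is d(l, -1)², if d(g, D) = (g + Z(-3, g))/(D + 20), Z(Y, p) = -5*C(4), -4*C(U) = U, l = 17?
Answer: 484/361 ≈ 1.3407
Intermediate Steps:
C(U) = -U/4
Z(Y, p) = 5 (Z(Y, p) = -(-5)*4/4 = -5*(-1) = 5)
d(g, D) = (5 + g)/(20 + D) (d(g, D) = (g + 5)/(D + 20) = (5 + g)/(20 + D))
d(l, -1)² = ((5 + 17)/(20 - 1))² = (22/19)² = 484/361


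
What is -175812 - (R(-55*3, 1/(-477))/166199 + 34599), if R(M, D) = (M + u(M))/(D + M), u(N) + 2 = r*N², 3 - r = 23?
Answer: -2752356776387193/13080858494 ≈ -2.1041e+5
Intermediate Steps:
r = -20 (r = 3 - 1*23 = 3 - 23 = -20)
u(N) = -2 - 20*N²
R(M, D) = (-2 + M - 20*M²)/(D + M) (R(M, D) = (M + (-2 - 20*M²))/(D + M) = (-2 + M - 20*M²)/(D + M))
-175812 - (R(-55*3, 1/(-477))/166199 + 34599) = -175812 - (((-2 - 55*3 - 20*(-55*3)²)/(1/(-477) - 55*3))/166199 + 34599) = -175812 - (((-2 - 165 - 20*(-165)²)/(-1/477 - 165))*(1/166199) + 34599) = -175812 - (((-2 - 165 - 20*27225)/(-78706/477))*(1/166199) + 34599) = -175812 - (-477*(-2 - 165 - 544500)/78706*(1/166199) + 34599) = -175812 - (-477/78706*(-544667)*(1/166199) + 34599) = -175812 - ((259806159/78706)*(1/166199) + 34599) = -175812 - (259806159/13080858494 + 34599) = -175812 - 1*452584882840065/13080858494 = -175812 - 452584882840065/13080858494 = -2752356776387193/13080858494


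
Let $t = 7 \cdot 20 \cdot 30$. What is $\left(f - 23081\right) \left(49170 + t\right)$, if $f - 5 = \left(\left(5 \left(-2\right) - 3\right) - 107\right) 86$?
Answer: $-1782344520$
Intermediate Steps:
$t = 4200$ ($t = 140 \cdot 30 = 4200$)
$f = -10315$ ($f = 5 + \left(\left(5 \left(-2\right) - 3\right) - 107\right) 86 = 5 + \left(\left(-10 - 3\right) - 107\right) 86 = 5 + \left(-13 - 107\right) 86 = 5 - 10320 = -10315$)
$\left(f - 23081\right) \left(49170 + t\right) = \left(-10315 - 23081\right) \left(49170 + 4200\right) = \left(-33396\right) 53370 = -1782344520$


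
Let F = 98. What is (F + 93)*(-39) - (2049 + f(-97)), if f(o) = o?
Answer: -9401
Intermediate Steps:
(F + 93)*(-39) - (2049 + f(-97)) = (98 + 93)*(-39) - (2049 - 97) = 191*(-39) - 1*1952 = -7449 - 1952 = -9401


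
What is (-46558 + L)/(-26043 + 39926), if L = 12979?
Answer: -33579/13883 ≈ -2.4187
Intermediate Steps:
(-46558 + L)/(-26043 + 39926) = (-46558 + 12979)/(-26043 + 39926) = -33579/13883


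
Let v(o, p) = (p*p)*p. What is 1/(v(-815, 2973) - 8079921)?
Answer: 1/26269461396 ≈ 3.8067e-11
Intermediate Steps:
v(o, p) = p³ (v(o, p) = p²*p = p³)
1/(v(-815, 2973) - 8079921) = 1/(2973³ - 8079921) = 1/(26277541317 - 8079921) = 1/26269461396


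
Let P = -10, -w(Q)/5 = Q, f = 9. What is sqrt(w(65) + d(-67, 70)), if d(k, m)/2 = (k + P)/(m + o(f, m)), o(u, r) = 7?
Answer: I*sqrt(327) ≈ 18.083*I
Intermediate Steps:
w(Q) = -5*Q
d(k, m) = 2*(-10 + k)/(7 + m) (d(k, m) = 2*((k - 10)/(m + 7)) = 2*((-10 + k)/(7 + m)) = 2*(-10 + k)/(7 + m))
sqrt(w(65) + d(-67, 70)) = sqrt(-5*65 + 2*(-10 - 67)/(7 + 70)) = sqrt(-325 + 2*(-77)/77) = sqrt(-325 + 2*(1/77)*(-77)) = sqrt(-325 - 2) = sqrt(-327) = I*sqrt(327)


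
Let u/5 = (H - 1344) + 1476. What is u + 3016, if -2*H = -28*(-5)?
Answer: 3326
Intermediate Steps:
H = -70 (H = -(-14)*(-5) = -½*140 = -70)
u = 310 (u = 5*((-70 - 1344) + 1476) = 5*(-1414 + 1476) = 5*62 = 310)
u + 3016 = 310 + 3016 = 3326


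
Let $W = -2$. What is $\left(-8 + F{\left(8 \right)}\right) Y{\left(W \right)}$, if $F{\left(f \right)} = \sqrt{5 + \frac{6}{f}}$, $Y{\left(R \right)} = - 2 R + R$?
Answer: $-16 + \sqrt{23} \approx -11.204$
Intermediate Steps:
$Y{\left(R \right)} = - R$
$\left(-8 + F{\left(8 \right)}\right) Y{\left(W \right)} = \left(-8 + \sqrt{5 + \frac{6}{8}}\right) \left(\left(-1\right) \left(-2\right)\right) = \left(-8 + \sqrt{5 + 6 \cdot \frac{1}{8}}\right) 2 = \left(-8 + \sqrt{5 + \frac{3}{4}}\right) 2 = \left(-8 + \sqrt{\frac{23}{4}}\right) 2 = \left(-8 + \frac{\sqrt{23}}{2}\right) 2 = -16 + \sqrt{23}$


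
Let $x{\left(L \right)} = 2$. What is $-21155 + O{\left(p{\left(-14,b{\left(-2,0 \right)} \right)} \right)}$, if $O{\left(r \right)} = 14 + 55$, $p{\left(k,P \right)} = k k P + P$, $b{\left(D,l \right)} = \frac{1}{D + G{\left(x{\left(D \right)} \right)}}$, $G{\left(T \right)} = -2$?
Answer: $-21086$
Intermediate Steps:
$b{\left(D,l \right)} = \frac{1}{-2 + D}$ ($b{\left(D,l \right)} = \frac{1}{D - 2} = \frac{1}{-2 + D}$)
$p{\left(k,P \right)} = P + P k^{2}$ ($p{\left(k,P \right)} = k^{2} P + P = P k^{2} + P = P + P k^{2}$)
$O{\left(r \right)} = 69$
$-21155 + O{\left(p{\left(-14,b{\left(-2,0 \right)} \right)} \right)} = -21155 + 69 = -21086$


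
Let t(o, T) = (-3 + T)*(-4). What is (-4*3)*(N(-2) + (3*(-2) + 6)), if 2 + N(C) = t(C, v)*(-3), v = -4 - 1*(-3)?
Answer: 600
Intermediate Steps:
v = -1 (v = -4 + 3 = -1)
t(o, T) = 12 - 4*T
N(C) = -50 (N(C) = -2 + (12 - 4*(-1))*(-3) = -2 + (12 + 4)*(-3) = -2 + 16*(-3) = -2 - 48 = -50)
(-4*3)*(N(-2) + (3*(-2) + 6)) = (-4*3)*(-50 + (3*(-2) + 6)) = -12*(-50 + (-6 + 6)) = -12*(-50 + 0) = -12*(-50) = 600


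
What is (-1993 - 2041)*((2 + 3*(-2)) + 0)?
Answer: 16136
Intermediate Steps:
(-1993 - 2041)*((2 + 3*(-2)) + 0) = -4034*((2 - 6) + 0) = -4034*(-4 + 0) = -4034*(-4) = 16136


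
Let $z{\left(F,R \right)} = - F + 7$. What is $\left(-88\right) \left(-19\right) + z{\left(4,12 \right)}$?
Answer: $1675$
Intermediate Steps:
$z{\left(F,R \right)} = 7 - F$
$\left(-88\right) \left(-19\right) + z{\left(4,12 \right)} = \left(-88\right) \left(-19\right) + \left(7 - 4\right) = 1672 + \left(7 - 4\right) = 1672 + 3 = 1675$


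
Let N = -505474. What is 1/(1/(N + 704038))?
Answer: 198564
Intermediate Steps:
1/(1/(N + 704038)) = 1/(1/(-505474 + 704038)) = 1/(1/198564) = 198564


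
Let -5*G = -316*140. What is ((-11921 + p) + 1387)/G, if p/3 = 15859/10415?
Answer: -109664033/92151920 ≈ -1.1900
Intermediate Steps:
p = 47577/10415 (p = 3*(15859/10415) = 47577/10415 ≈ 4.5681)
G = 8848 (G = -(-316)*140/5 = -1/5*(-44240) = 8848)
((-11921 + p) + 1387)/G = ((-11921 + 47577/10415) + 1387)/8848 = (-124109638/10415 + 1387)*(1/8848) = -109664033/10415*1/8848 = -109664033/92151920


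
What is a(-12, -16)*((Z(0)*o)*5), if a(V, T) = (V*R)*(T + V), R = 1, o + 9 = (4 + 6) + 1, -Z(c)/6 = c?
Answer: 0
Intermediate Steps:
Z(c) = -6*c
o = 2 (o = -9 + ((4 + 6) + 1) = -9 + (10 + 1) = -9 + 11 = 2)
a(V, T) = V*(T + V) (a(V, T) = (V*1)*(T + V) = V*(T + V))
a(-12, -16)*((Z(0)*o)*5) = (-12*(-16 - 12))*((-6*0*2)*5) = (-12*(-28))*((0*2)*5) = 336*(0*5) = 336*0 = 0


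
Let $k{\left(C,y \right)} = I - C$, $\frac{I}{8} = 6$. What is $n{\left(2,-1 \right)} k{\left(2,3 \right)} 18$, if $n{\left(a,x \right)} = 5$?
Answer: $4140$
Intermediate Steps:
$I = 48$ ($I = 8 \cdot 6 = 48$)
$k{\left(C,y \right)} = 48 - C$
$n{\left(2,-1 \right)} k{\left(2,3 \right)} 18 = 5 \left(48 - 2\right) 18 = 5 \cdot 46 \cdot 18 = 230 \cdot 18 = 4140$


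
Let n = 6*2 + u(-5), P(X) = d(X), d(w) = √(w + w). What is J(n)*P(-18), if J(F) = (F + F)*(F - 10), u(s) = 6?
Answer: 1728*I ≈ 1728.0*I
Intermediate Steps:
d(w) = √2*√w (d(w) = √(2*w) = √2*√w)
P(X) = √2*√X
n = 18 (n = 6*2 + 6 = 12 + 6 = 18)
J(F) = 2*F*(-10 + F) (J(F) = (2*F)*(-10 + F) = 2*F*(-10 + F))
J(n)*P(-18) = (2*18*(-10 + 18))*(√2*√(-18)) = (2*18*8)*(√2*(3*I*√2)) = 288*(6*I) = 1728*I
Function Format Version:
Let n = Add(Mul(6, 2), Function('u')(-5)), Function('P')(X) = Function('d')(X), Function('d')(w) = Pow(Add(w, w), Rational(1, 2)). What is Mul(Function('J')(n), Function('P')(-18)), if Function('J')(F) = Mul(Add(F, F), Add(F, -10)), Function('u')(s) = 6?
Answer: Mul(1728, I) ≈ Mul(1728.0, I)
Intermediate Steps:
Function('d')(w) = Mul(Pow(2, Rational(1, 2)), Pow(w, Rational(1, 2))) (Function('d')(w) = Pow(Mul(2, w), Rational(1, 2)) = Mul(Pow(2, Rational(1, 2)), Pow(w, Rational(1, 2))))
Function('P')(X) = Mul(Pow(2, Rational(1, 2)), Pow(X, Rational(1, 2)))
n = 18 (n = Add(Mul(6, 2), 6) = Add(12, 6) = 18)
Function('J')(F) = Mul(2, F, Add(-10, F)) (Function('J')(F) = Mul(Mul(2, F), Add(-10, F)) = Mul(2, F, Add(-10, F)))
Mul(Function('J')(n), Function('P')(-18)) = Mul(Mul(2, 18, Add(-10, 18)), Mul(Pow(2, Rational(1, 2)), Pow(-18, Rational(1, 2)))) = Mul(Mul(2, 18, 8), Mul(Pow(2, Rational(1, 2)), Mul(3, I, Pow(2, Rational(1, 2))))) = Mul(288, Mul(6, I)) = Mul(1728, I)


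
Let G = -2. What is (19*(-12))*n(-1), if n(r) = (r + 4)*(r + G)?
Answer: 2052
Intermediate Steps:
n(r) = (-2 + r)*(4 + r) (n(r) = (r + 4)*(r - 2) = (4 + r)*(-2 + r) = (-2 + r)*(4 + r))
(19*(-12))*n(-1) = (19*(-12))*(-8 + (-1)² + 2*(-1)) = -228*(-8 + 1 - 2) = -228*(-9) = 2052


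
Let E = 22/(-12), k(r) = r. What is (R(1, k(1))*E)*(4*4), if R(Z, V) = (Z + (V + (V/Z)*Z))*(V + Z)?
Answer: -176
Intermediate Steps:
E = -11/6 (E = 22*(-1/12) = -11/6 ≈ -1.8333)
R(Z, V) = (V + Z)*(Z + 2*V) (R(Z, V) = (Z + (V + V))*(V + Z) = (Z + 2*V)*(V + Z) = (V + Z)*(Z + 2*V))
(R(1, k(1))*E)*(4*4) = ((1² + 2*1² + 3*1*1)*(-11/6))*(4*4) = ((1 + 2*1 + 3)*(-11/6))*16 = ((1 + 2 + 3)*(-11/6))*16 = (6*(-11/6))*16 = -11*16 = -176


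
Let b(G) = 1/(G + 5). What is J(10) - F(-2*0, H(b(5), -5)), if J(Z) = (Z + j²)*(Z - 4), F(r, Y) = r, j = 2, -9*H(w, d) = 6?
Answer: 84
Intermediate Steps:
b(G) = 1/(5 + G)
H(w, d) = -⅔ (H(w, d) = -⅑*6 = -⅔)
J(Z) = (-4 + Z)*(4 + Z) (J(Z) = (Z + 2²)*(Z - 4) = (Z + 4)*(-4 + Z) = (4 + Z)*(-4 + Z) = (-4 + Z)*(4 + Z))
J(10) - F(-2*0, H(b(5), -5)) = (-16 + 10²) - (-2)*0 = (-16 + 100) - 1*0 = 84 + 0 = 84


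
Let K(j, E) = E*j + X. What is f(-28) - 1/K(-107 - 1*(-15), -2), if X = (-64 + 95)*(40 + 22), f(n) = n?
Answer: -58969/2106 ≈ -28.000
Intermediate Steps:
X = 1922 (X = 31*62 = 1922)
K(j, E) = 1922 + E*j (K(j, E) = E*j + 1922 = 1922 + E*j)
f(-28) - 1/K(-107 - 1*(-15), -2) = -28 - 1/(1922 - 2*(-107 - 1*(-15))) = -28 - 1/(1922 - 2*(-107 + 15)) = -28 - 1/(1922 - 2*(-92)) = -28 - 1/(1922 + 184) = -28 - 1/2106 = -58969/2106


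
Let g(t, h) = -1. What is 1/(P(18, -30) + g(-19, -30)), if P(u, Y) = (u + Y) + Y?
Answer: -1/43 ≈ -0.023256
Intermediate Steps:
P(u, Y) = u + 2*Y (P(u, Y) = (Y + u) + Y = u + 2*Y)
1/(P(18, -30) + g(-19, -30)) = 1/((18 + 2*(-30)) - 1) = 1/((18 - 60) - 1) = 1/(-42 - 1) = 1/(-43) = -1/43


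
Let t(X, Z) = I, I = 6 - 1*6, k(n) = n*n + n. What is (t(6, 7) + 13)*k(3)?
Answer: 156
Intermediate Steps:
k(n) = n + n**2 (k(n) = n**2 + n = n + n**2)
I = 0 (I = 6 - 6 = 0)
t(X, Z) = 0
(t(6, 7) + 13)*k(3) = (0 + 13)*(3*(1 + 3)) = 13*(3*4) = 13*12 = 156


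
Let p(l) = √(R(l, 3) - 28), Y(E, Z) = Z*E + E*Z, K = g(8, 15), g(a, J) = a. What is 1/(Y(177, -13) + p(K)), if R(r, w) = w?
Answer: -4602/21178429 - 5*I/21178429 ≈ -0.0002173 - 2.3609e-7*I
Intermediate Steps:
K = 8
Y(E, Z) = 2*E*Z (Y(E, Z) = E*Z + E*Z = 2*E*Z)
p(l) = 5*I (p(l) = √(3 - 28) = √(-25) = 5*I)
1/(Y(177, -13) + p(K)) = 1/(2*177*(-13) + 5*I) = 1/(-4602 + 5*I) = (-4602 - 5*I)/21178429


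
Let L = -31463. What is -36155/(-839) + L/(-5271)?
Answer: 216970462/4422369 ≈ 49.062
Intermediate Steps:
-36155/(-839) + L/(-5271) = -36155/(-839) - 31463/(-5271) = -36155*(-1/839) - 31463*(-1/5271) = 36155/839 + 31463/5271 = 216970462/4422369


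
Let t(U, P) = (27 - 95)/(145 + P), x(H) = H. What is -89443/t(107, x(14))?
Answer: 14221437/68 ≈ 2.0914e+5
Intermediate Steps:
t(U, P) = -68/(145 + P)
-89443/t(107, x(14)) = -89443/((-68/(145 + 14))) = -89443/((-68/159)) = -89443/((-68*1/159)) = -89443/(-68/159) = -89443*(-159/68) = 14221437/68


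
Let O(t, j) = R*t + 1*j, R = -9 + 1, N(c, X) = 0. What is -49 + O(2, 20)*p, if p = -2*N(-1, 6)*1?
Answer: -49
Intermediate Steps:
R = -8
p = 0 (p = -2*0*1 = 0*1 = 0)
O(t, j) = j - 8*t (O(t, j) = -8*t + 1*j = -8*t + j = j - 8*t)
-49 + O(2, 20)*p = -49 + (20 - 8*2)*0 = -49 + (20 - 16)*0 = -49 + 4*0 = -49 + 0 = -49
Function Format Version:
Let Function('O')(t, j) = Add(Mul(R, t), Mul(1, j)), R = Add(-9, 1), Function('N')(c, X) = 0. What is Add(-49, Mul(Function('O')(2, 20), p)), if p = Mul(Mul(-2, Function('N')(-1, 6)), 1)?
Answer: -49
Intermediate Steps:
R = -8
p = 0 (p = Mul(Mul(-2, 0), 1) = Mul(0, 1) = 0)
Function('O')(t, j) = Add(j, Mul(-8, t)) (Function('O')(t, j) = Add(Mul(-8, t), Mul(1, j)) = Add(Mul(-8, t), j) = Add(j, Mul(-8, t)))
Add(-49, Mul(Function('O')(2, 20), p)) = Add(-49, Mul(Add(20, Mul(-8, 2)), 0)) = Add(-49, Mul(Add(20, -16), 0)) = Add(-49, Mul(4, 0)) = Add(-49, 0) = -49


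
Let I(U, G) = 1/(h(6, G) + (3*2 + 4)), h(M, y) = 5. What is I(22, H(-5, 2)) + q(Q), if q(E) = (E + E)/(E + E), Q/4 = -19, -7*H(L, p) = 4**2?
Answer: 16/15 ≈ 1.0667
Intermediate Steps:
H(L, p) = -16/7 (H(L, p) = -1/7*4**2 = -1/7*16 = -16/7)
Q = -76 (Q = 4*(-19) = -76)
I(U, G) = 1/15 (I(U, G) = 1/(5 + (3*2 + 4)) = 1/(5 + (6 + 4)) = 1/(5 + 10) = 1/15)
q(E) = 1 (q(E) = (2*E)/((2*E)) = (2*E)*(1/(2*E)) = 1)
I(22, H(-5, 2)) + q(Q) = 1/15 + 1 = 16/15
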